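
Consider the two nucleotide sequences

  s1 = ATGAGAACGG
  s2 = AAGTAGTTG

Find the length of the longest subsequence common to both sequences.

Match A (s1 #1, s2 #1); then A (s1 #4, s2 #2); then G (s1 #5, s2 #3); then A (s1 #7, s2 #5); then G (s1 #9, s2 #6); then G (s1 #10, s2 #9) — 6 bases in the same relative order in both. Since dp[10][9] = 6, nothing longer is possible.

6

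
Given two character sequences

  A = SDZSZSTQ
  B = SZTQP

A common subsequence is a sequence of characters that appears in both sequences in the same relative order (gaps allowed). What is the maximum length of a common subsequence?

One common subsequence of length 4: S at A[4]=B[1], then Z at A[5]=B[2], then T at A[7]=B[3], then Q at A[8]=B[4]. dp[8][5] = 4 confirms this is the maximum.

4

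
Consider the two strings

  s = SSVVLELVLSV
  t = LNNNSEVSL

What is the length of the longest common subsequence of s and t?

Let dp[i][j] be the LCS length of the first i characters of s and the first j characters of t. dp[i][j] = dp[i-1][j-1]+1 when the i-th and j-th characters match, else max(dp[i-1][j], dp[i][j-1]).
    ·  L  N  N  N  S  E  V  S  L
 ·  0  0  0  0  0  0  0  0  0  0
 S  0  0  0  0  0  1  1  1  1  1
 S  0  0  0  0  0  1  1  1  2  2
 V  0  0  0  0  0  1  1  2  2  2
 V  0  0  0  0  0  1  1  2  2  2
 L  0  1  1  1  1  1  1  2  2  3
 E  0  1  1  1  1  1  2  2  2  3
 L  0  1  1  1  1  1  2  2  2  3
 V  0  1  1  1  1  1  2  3  3  3
 L  0  1  1  1  1  1  2  3  3  4
 S  0  1  1  1  1  2  2  3  4  4
 V  0  1  1  1  1  2  2  3  4  4
dp[11][9] = 4. One LCS (by backtracking along matches): SEVL.

4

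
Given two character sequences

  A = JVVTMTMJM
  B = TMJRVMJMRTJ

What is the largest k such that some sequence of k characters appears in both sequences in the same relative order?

One common subsequence of length 5: J at A[1]=B[3]; then V at A[2]=B[5]; then M at A[5]=B[8]; then T at A[6]=B[10]; then J at A[8]=B[11]. dp[9][11] = 5 confirms this is the maximum.

5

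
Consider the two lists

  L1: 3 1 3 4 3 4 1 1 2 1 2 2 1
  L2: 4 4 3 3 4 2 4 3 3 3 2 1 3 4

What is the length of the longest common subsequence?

6

Taking 3 at L1[1]=L2[3], then 3 at L1[3]=L2[4], then 4 at L1[4]=L2[7], then 3 at L1[5]=L2[10], then 2 at L1[9]=L2[11], then 1 at L1[10]=L2[12] gives a common subsequence of length 6. Since dp[13][14] = 6, nothing longer is possible.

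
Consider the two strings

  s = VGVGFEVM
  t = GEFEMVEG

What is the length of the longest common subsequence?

Match G (s #2, t #1), F (s #5, t #3), E (s #6, t #4), V (s #7, t #6) — 4 characters in the same relative order in both. Since dp[8][8] = 4, nothing longer is possible.

4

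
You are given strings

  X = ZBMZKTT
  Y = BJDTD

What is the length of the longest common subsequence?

2

Match B at X[2]=Y[1]; then T at X[6]=Y[4] — 2 characters in the same relative order in both. Since dp[7][5] = 2, nothing longer is possible.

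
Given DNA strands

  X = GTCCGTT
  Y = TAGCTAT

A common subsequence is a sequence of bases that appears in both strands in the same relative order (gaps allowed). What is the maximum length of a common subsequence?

Pick G (X #1, Y #3), then C (X #4, Y #4), then T (X #6, Y #5), then T (X #7, Y #7); all 4 bases appear in both, in order. dp[7][7] = 4 confirms this is the maximum.

4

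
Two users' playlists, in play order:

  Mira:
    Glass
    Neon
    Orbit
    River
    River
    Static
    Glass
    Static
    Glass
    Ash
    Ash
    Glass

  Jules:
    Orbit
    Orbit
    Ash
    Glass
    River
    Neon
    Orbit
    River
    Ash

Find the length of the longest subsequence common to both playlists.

Match Glass at Mira[1]=Jules[4], then Neon at Mira[2]=Jules[6], then Orbit at Mira[3]=Jules[7], then River at Mira[5]=Jules[8], then Ash at Mira[11]=Jules[9] — 5 songs in the same relative order in both, and the DP table's final entry dp[12][9] is also 5, so no common subsequence is longer.

5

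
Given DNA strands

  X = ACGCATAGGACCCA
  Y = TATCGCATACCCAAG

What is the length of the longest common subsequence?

11

Match A [1,2], then C [2,4], then G [3,5], then C [4,6], then A [5,7], then T [6,8], then A [10,9], then C [11,10], then C [12,11], then C [13,12], then A [14,14] — 11 bases in the same relative order in both. Since dp[14][15] = 11, nothing longer is possible.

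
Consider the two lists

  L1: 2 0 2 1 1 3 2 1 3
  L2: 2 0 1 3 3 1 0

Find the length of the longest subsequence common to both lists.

5

Let dp[i][j] be the LCS length of the first i values of L1 and the first j values of L2. dp[i][j] = dp[i-1][j-1]+1 when the i-th and j-th values match, else max(dp[i-1][j], dp[i][j-1]).
    ·  2  0  1  3  3  1  0
 ·  0  0  0  0  0  0  0  0
 2  0  1  1  1  1  1  1  1
 0  0  1  2  2  2  2  2  2
 2  0  1  2  2  2  2  2  2
 1  0  1  2  3  3  3  3  3
 1  0  1  2  3  3  3  4  4
 3  0  1  2  3  4  4  4  4
 2  0  1  2  3  4  4  4  4
 1  0  1  2  3  4  4  5  5
 3  0  1  2  3  4  5  5  5
dp[9][7] = 5. One LCS (by backtracking along matches): 2, 0, 1, 3, 1.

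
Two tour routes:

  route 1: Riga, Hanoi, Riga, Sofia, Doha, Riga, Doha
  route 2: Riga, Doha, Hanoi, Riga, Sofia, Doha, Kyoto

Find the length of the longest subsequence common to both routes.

5

Pick Riga [1,1], then Hanoi [2,3], then Riga [3,4], then Sofia [4,5], then Doha [5,6]; all 5 stops appear in both, in order. The LCS DP gives dp[7][7] = 5, so this is optimal.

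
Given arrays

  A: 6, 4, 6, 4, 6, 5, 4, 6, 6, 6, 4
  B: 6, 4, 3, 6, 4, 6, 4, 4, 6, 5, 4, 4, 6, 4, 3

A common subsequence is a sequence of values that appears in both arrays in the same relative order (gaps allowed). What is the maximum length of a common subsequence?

9

One common subsequence of length 9: 6 [1,4], 4 [2,5], 6 [3,6], 4 [4,8], 6 [5,9], 5 [6,10], 4 [7,12], 6 [10,13], 4 [11,14], and the DP table's final entry dp[11][15] is also 9, so no common subsequence is longer.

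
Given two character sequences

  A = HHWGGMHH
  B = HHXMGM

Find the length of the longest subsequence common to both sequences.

4

Let dp[i][j] be the LCS length of the first i characters of A and the first j characters of B. dp[i][j] = dp[i-1][j-1]+1 when the i-th and j-th characters match, else max(dp[i-1][j], dp[i][j-1]).
    ·  H  H  X  M  G  M
 ·  0  0  0  0  0  0  0
 H  0  1  1  1  1  1  1
 H  0  1  2  2  2  2  2
 W  0  1  2  2  2  2  2
 G  0  1  2  2  2  3  3
 G  0  1  2  2  2  3  3
 M  0  1  2  2  3  3  4
 H  0  1  2  2  3  3  4
 H  0  1  2  2  3  3  4
dp[8][6] = 4. One LCS (by backtracking along matches): HHGM.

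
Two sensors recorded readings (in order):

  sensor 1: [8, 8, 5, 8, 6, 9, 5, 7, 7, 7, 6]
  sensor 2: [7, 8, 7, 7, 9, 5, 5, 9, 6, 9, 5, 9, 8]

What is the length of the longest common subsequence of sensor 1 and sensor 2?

Taking 8 (sensor 1 #1, sensor 2 #2), 5 (sensor 1 #3, sensor 2 #7), 6 (sensor 1 #5, sensor 2 #9), 9 (sensor 1 #6, sensor 2 #10), 5 (sensor 1 #7, sensor 2 #11) gives a common subsequence of length 5. dp[11][13] = 5 confirms this is the maximum.

5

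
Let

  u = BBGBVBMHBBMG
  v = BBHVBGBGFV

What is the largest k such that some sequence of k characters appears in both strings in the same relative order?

6

Let dp[i][j] be the LCS length of the first i characters of u and the first j characters of v. dp[i][j] = dp[i-1][j-1]+1 when the i-th and j-th characters match, else max(dp[i-1][j], dp[i][j-1]).
    ·  B  B  H  V  B  G  B  G  F  V
 ·  0  0  0  0  0  0  0  0  0  0  0
 B  0  1  1  1  1  1  1  1  1  1  1
 B  0  1  2  2  2  2  2  2  2  2  2
 G  0  1  2  2  2  2  3  3  3  3  3
 B  0  1  2  2  2  3  3  4  4  4  4
 V  0  1  2  2  3  3  3  4  4  4  5
 B  0  1  2  2  3  4  4  4  4  4  5
 M  0  1  2  2  3  4  4  4  4  4  5
 H  0  1  2  3  3  4  4  4  4  4  5
 B  0  1  2  3  3  4  4  5  5  5  5
 B  0  1  2  3  3  4  4  5  5  5  5
 M  0  1  2  3  3  4  4  5  5  5  5
 G  0  1  2  3  3  4  5  5  6  6  6
dp[12][10] = 6. One LCS (by backtracking along matches): BBVBBG.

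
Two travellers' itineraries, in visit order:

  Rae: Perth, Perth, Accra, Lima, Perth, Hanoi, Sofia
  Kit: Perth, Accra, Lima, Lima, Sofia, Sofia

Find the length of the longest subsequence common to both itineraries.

4

Pick Perth (Rae #2, Kit #1), then Accra (Rae #3, Kit #2), then Lima (Rae #4, Kit #4), then Sofia (Rae #7, Kit #6); all 4 stops appear in both, in order. The LCS DP gives dp[7][6] = 4, so this is optimal.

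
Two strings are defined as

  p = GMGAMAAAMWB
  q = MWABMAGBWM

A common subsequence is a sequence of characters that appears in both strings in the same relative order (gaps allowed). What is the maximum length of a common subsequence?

One common subsequence of length 5: M at p[2]=q[1], then A at p[4]=q[3], then M at p[5]=q[5], then A at p[6]=q[6], then M at p[9]=q[10], and the DP table's final entry dp[11][10] is also 5, so no common subsequence is longer.

5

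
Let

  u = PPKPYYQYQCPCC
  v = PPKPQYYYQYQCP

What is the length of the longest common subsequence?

Match P [1,1], P [2,2], K [3,3], P [4,4], Y [5,7], Y [6,8], Q [7,9], Y [8,10], Q [9,11], C [10,12], P [11,13] — 11 characters in the same relative order in both. The LCS DP gives dp[13][13] = 11, so this is optimal.

11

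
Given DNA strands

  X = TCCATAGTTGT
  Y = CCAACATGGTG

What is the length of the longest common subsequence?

Let dp[i][j] be the LCS length of the first i bases of X and the first j bases of Y. dp[i][j] = dp[i-1][j-1]+1 when the i-th and j-th bases match, else max(dp[i-1][j], dp[i][j-1]).
    ·  C  C  A  A  C  A  T  G  G  T  G
 ·  0  0  0  0  0  0  0  0  0  0  0  0
 T  0  0  0  0  0  0  0  1  1  1  1  1
 C  0  1  1  1  1  1  1  1  1  1  1  1
 C  0  1  2  2  2  2  2  2  2  2  2  2
 A  0  1  2  3  3  3  3  3  3  3  3  3
 T  0  1  2  3  3  3  3  4  4  4  4  4
 A  0  1  2  3  4  4  4  4  4  4  4  4
 G  0  1  2  3  4  4  4  4  5  5  5  5
 T  0  1  2  3  4  4  4  5  5  5  6  6
 T  0  1  2  3  4  4  4  5  5  5  6  6
 G  0  1  2  3  4  4  4  5  6  6  6  7
 T  0  1  2  3  4  4  4  5  6  6  7  7
dp[11][11] = 7. One LCS (by backtracking along matches): CCATGTG.

7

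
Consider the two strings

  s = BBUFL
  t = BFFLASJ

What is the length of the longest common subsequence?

3

Match B (s #1, t #1); then F (s #4, t #3); then L (s #5, t #4) — 3 characters in the same relative order in both. dp[5][7] = 3 confirms this is the maximum.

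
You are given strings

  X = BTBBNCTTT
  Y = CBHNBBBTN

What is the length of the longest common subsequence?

Taking B (X #1, Y #5) → B (X #3, Y #6) → B (X #4, Y #7) → N (X #5, Y #9) gives a common subsequence of length 4. Since dp[9][9] = 4, nothing longer is possible.

4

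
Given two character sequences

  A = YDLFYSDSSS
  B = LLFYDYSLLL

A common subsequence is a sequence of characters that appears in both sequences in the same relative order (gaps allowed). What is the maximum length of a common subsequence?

5

Taking L [3,2] → F [4,3] → Y [5,4] → D [7,5] → S [8,7] gives a common subsequence of length 5. The LCS DP gives dp[10][10] = 5, so this is optimal.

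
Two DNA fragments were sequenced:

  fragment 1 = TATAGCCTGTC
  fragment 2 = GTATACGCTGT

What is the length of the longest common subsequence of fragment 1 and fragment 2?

Let dp[i][j] be the LCS length of the first i bases of fragment 1 and the first j bases of fragment 2. dp[i][j] = dp[i-1][j-1]+1 when the i-th and j-th bases match, else max(dp[i-1][j], dp[i][j-1]).
    ·  G  T  A  T  A  C  G  C  T  G  T
 ·  0  0  0  0  0  0  0  0  0  0  0  0
 T  0  0  1  1  1  1  1  1  1  1  1  1
 A  0  0  1  2  2  2  2  2  2  2  2  2
 T  0  0  1  2  3  3  3  3  3  3  3  3
 A  0  0  1  2  3  4  4  4  4  4  4  4
 G  0  1  1  2  3  4  4  5  5  5  5  5
 C  0  1  1  2  3  4  5  5  6  6  6  6
 C  0  1  1  2  3  4  5  5  6  6  6  6
 T  0  1  2  2  3  4  5  5  6  7  7  7
 G  0  1  2  2  3  4  5  6  6  7  8  8
 T  0  1  2  2  3  4  5  6  6  7  8  9
 C  0  1  2  2  3  4  5  6  7  7  8  9
dp[11][11] = 9. One LCS (by backtracking along matches): TATAGCTGT.

9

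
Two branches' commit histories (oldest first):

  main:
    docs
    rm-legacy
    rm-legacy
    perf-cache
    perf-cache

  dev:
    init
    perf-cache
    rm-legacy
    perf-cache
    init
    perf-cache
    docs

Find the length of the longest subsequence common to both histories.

Match rm-legacy at main[3]=dev[3], perf-cache at main[4]=dev[4], perf-cache at main[5]=dev[6] — 3 commits in the same relative order in both. dp[5][7] = 3 confirms this is the maximum.

3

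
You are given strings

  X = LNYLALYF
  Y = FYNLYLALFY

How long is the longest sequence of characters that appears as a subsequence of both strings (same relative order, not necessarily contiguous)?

6

One common subsequence of length 6: L (X #1, Y #4) → Y (X #3, Y #5) → L (X #4, Y #6) → A (X #5, Y #7) → L (X #6, Y #8) → Y (X #7, Y #10), and the DP table's final entry dp[8][10] is also 6, so no common subsequence is longer.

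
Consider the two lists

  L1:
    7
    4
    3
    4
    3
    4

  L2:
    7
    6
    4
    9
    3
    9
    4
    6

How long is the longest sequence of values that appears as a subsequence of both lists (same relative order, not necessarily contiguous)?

Let dp[i][j] be the LCS length of the first i values of L1 and the first j values of L2. dp[i][j] = dp[i-1][j-1]+1 when the i-th and j-th values match, else max(dp[i-1][j], dp[i][j-1]).
    ·  7  6  4  9  3  9  4  6
 ·  0  0  0  0  0  0  0  0  0
 7  0  1  1  1  1  1  1  1  1
 4  0  1  1  2  2  2  2  2  2
 3  0  1  1  2  2  3  3  3  3
 4  0  1  1  2  2  3  3  4  4
 3  0  1  1  2  2  3  3  4  4
 4  0  1  1  2  2  3  3  4  4
dp[6][8] = 4. One LCS (by backtracking along matches): 7, 4, 3, 4.

4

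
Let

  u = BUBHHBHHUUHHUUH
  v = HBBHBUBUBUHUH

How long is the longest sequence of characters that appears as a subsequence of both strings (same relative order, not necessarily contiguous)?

Match B (u #1, v #2) → B (u #3, v #3) → H (u #4, v #4) → B (u #6, v #7) → U (u #9, v #8) → U (u #10, v #10) → H (u #12, v #11) → U (u #14, v #12) → H (u #15, v #13) — 9 characters in the same relative order in both, and the DP table's final entry dp[15][13] is also 9, so no common subsequence is longer.

9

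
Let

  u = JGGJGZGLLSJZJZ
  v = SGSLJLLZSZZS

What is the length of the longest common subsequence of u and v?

7

Pick G [2,2], then J [4,5], then L [8,6], then L [9,7], then S [10,9], then Z [12,10], then Z [14,11]; all 7 characters appear in both, in order. The LCS DP gives dp[14][12] = 7, so this is optimal.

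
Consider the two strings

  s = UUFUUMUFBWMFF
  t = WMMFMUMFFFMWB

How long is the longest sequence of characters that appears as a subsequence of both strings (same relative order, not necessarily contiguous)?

6

Taking F (s #3, t #4); then U (s #5, t #6); then M (s #6, t #7); then F (s #8, t #8); then F (s #12, t #9); then F (s #13, t #10) gives a common subsequence of length 6. The LCS DP gives dp[13][13] = 6, so this is optimal.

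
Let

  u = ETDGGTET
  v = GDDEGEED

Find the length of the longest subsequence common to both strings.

Let dp[i][j] be the LCS length of the first i characters of u and the first j characters of v. dp[i][j] = dp[i-1][j-1]+1 when the i-th and j-th characters match, else max(dp[i-1][j], dp[i][j-1]).
    ·  G  D  D  E  G  E  E  D
 ·  0  0  0  0  0  0  0  0  0
 E  0  0  0  0  1  1  1  1  1
 T  0  0  0  0  1  1  1  1  1
 D  0  0  1  1  1  1  1  1  2
 G  0  1  1  1  1  2  2  2  2
 G  0  1  1  1  1  2  2  2  2
 T  0  1  1  1  1  2  2  2  2
 E  0  1  1  1  2  2  3  3  3
 T  0  1  1  1  2  2  3  3  3
dp[8][8] = 3. One LCS (by backtracking along matches): EGE.

3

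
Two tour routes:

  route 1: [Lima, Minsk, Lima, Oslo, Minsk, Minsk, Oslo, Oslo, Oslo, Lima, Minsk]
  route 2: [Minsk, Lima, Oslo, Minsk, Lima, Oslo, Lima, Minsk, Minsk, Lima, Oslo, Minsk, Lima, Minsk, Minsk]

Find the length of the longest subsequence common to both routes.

One common subsequence of length 9: Lima [1,2], Minsk [2,4], Lima [3,5], Oslo [4,6], Minsk [5,8], Minsk [6,9], Oslo [7,11], Lima [10,13], Minsk [11,15]. dp[11][15] = 9 confirms this is the maximum.

9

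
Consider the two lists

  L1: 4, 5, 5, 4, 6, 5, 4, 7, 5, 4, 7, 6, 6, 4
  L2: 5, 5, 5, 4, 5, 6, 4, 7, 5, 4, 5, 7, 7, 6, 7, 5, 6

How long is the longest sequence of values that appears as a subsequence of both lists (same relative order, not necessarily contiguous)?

11

Taking 5 [2,2] → 5 [3,3] → 4 [4,4] → 6 [5,6] → 4 [7,7] → 7 [8,8] → 5 [9,9] → 4 [10,10] → 7 [11,13] → 6 [12,14] → 6 [13,17] gives a common subsequence of length 11, and the DP table's final entry dp[14][17] is also 11, so no common subsequence is longer.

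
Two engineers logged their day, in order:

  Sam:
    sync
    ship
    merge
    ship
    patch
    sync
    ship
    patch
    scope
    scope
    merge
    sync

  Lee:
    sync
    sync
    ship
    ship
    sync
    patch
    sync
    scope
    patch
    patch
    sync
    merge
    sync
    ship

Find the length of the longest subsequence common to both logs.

Pick sync [1,2] → ship [2,3] → ship [4,4] → patch [5,6] → sync [6,7] → patch [8,10] → merge [11,12] → sync [12,13]; all 8 tasks appear in both, in order. The LCS DP gives dp[12][14] = 8, so this is optimal.

8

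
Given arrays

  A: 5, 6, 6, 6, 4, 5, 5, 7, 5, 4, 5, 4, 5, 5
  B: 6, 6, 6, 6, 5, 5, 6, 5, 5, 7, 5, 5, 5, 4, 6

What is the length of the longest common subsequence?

9

One common subsequence of length 9: 6 [2,3] → 6 [3,4] → 6 [4,7] → 5 [6,8] → 5 [7,9] → 7 [8,10] → 5 [9,12] → 5 [11,13] → 4 [12,14]. dp[14][15] = 9 confirms this is the maximum.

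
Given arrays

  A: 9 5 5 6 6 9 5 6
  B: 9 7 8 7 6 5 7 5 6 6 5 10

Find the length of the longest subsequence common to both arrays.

6

Let dp[i][j] be the LCS length of the first i values of A and the first j values of B. dp[i][j] = dp[i-1][j-1]+1 when the i-th and j-th values match, else max(dp[i-1][j], dp[i][j-1]).
    ·  9  7  8  7  6  5  7  5  6  6  5 10
 ·  0  0  0  0  0  0  0  0  0  0  0  0  0
 9  0  1  1  1  1  1  1  1  1  1  1  1  1
 5  0  1  1  1  1  1  2  2  2  2  2  2  2
 5  0  1  1  1  1  1  2  2  3  3  3  3  3
 6  0  1  1  1  1  2  2  2  3  4  4  4  4
 6  0  1  1  1  1  2  2  2  3  4  5  5  5
 9  0  1  1  1  1  2  2  2  3  4  5  5  5
 5  0  1  1  1  1  2  3  3  3  4  5  6  6
 6  0  1  1  1  1  2  3  3  3  4  5  6  6
dp[8][12] = 6. One LCS (by backtracking along matches): 9, 5, 5, 6, 6, 5.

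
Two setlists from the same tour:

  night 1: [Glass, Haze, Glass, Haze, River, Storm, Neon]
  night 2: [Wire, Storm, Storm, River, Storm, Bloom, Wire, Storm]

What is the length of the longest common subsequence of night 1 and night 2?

2

Taking River (night 1 #5, night 2 #4), then Storm (night 1 #6, night 2 #8) gives a common subsequence of length 2. dp[7][8] = 2 confirms this is the maximum.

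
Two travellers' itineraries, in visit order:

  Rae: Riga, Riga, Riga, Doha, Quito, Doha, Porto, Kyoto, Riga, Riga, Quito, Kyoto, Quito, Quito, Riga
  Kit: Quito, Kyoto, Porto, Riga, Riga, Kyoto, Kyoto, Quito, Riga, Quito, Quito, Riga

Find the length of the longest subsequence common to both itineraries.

Match Quito (Rae #5, Kit #1) → Porto (Rae #7, Kit #3) → Riga (Rae #9, Kit #4) → Riga (Rae #10, Kit #5) → Quito (Rae #11, Kit #8) → Quito (Rae #13, Kit #10) → Quito (Rae #14, Kit #11) → Riga (Rae #15, Kit #12) — 8 stops in the same relative order in both. dp[15][12] = 8 confirms this is the maximum.

8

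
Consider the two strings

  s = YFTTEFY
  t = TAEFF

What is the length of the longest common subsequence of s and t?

3

Let dp[i][j] be the LCS length of the first i characters of s and the first j characters of t. dp[i][j] = dp[i-1][j-1]+1 when the i-th and j-th characters match, else max(dp[i-1][j], dp[i][j-1]).
    ·  T  A  E  F  F
 ·  0  0  0  0  0  0
 Y  0  0  0  0  0  0
 F  0  0  0  0  1  1
 T  0  1  1  1  1  1
 T  0  1  1  1  1  1
 E  0  1  1  2  2  2
 F  0  1  1  2  3  3
 Y  0  1  1  2  3  3
dp[7][5] = 3. One LCS (by backtracking along matches): TEF.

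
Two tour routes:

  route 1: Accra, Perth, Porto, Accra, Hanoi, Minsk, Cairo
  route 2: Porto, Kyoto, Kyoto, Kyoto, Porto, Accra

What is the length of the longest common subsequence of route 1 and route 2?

2

Taking Porto [3,5]; then Accra [4,6] gives a common subsequence of length 2. The LCS DP gives dp[7][6] = 2, so this is optimal.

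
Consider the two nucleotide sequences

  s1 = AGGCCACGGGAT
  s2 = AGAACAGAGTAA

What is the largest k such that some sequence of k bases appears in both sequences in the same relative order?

7

Let dp[i][j] be the LCS length of the first i bases of s1 and the first j bases of s2. dp[i][j] = dp[i-1][j-1]+1 when the i-th and j-th bases match, else max(dp[i-1][j], dp[i][j-1]).
    ·  A  G  A  A  C  A  G  A  G  T  A  A
 ·  0  0  0  0  0  0  0  0  0  0  0  0  0
 A  0  1  1  1  1  1  1  1  1  1  1  1  1
 G  0  1  2  2  2  2  2  2  2  2  2  2  2
 G  0  1  2  2  2  2  2  3  3  3  3  3  3
 C  0  1  2  2  2  3  3  3  3  3  3  3  3
 C  0  1  2  2  2  3  3  3  3  3  3  3  3
 A  0  1  2  3  3  3  4  4  4  4  4  4  4
 C  0  1  2  3  3  4  4  4  4  4  4  4  4
 G  0  1  2  3  3  4  4  5  5  5  5  5  5
 G  0  1  2  3  3  4  4  5  5  6  6  6  6
 G  0  1  2  3  3  4  4  5  5  6  6  6  6
 A  0  1  2  3  4  4  5  5  6  6  6  7  7
 T  0  1  2  3  4  4  5  5  6  6  7  7  7
dp[12][12] = 7. One LCS (by backtracking along matches): AGCAGGA.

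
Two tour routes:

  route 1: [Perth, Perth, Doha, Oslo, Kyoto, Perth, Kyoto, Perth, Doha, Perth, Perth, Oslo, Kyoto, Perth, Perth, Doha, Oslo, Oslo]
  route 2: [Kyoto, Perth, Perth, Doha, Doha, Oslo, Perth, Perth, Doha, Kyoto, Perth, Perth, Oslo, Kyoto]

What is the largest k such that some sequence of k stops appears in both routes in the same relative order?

Pick Perth [1,2], Perth [2,3], Doha [3,5], Oslo [4,6], Perth [6,7], Perth [8,8], Doha [9,9], Perth [10,11], Perth [11,12], Oslo [12,13], Kyoto [13,14]; all 11 stops appear in both, in order. The LCS DP gives dp[18][14] = 11, so this is optimal.

11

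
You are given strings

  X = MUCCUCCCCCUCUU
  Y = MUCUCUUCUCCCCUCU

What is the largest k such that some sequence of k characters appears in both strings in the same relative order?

Match M at X[1]=Y[1] → U at X[2]=Y[2] → C at X[3]=Y[3] → C at X[4]=Y[5] → U at X[5]=Y[7] → C at X[6]=Y[8] → C at X[7]=Y[10] → C at X[8]=Y[11] → C at X[9]=Y[12] → C at X[10]=Y[13] → U at X[11]=Y[14] → C at X[12]=Y[15] → U at X[14]=Y[16] — 13 characters in the same relative order in both. The LCS DP gives dp[14][16] = 13, so this is optimal.

13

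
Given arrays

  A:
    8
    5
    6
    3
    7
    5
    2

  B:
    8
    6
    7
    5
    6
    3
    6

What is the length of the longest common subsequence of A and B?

Let dp[i][j] be the LCS length of the first i values of A and the first j values of B. dp[i][j] = dp[i-1][j-1]+1 when the i-th and j-th values match, else max(dp[i-1][j], dp[i][j-1]).
    ·  8  6  7  5  6  3  6
 ·  0  0  0  0  0  0  0  0
 8  0  1  1  1  1  1  1  1
 5  0  1  1  1  2  2  2  2
 6  0  1  2  2  2  3  3  3
 3  0  1  2  2  2  3  4  4
 7  0  1  2  3  3  3  4  4
 5  0  1  2  3  4  4  4  4
 2  0  1  2  3  4  4  4  4
dp[7][7] = 4. One LCS (by backtracking along matches): 8, 5, 6, 3.

4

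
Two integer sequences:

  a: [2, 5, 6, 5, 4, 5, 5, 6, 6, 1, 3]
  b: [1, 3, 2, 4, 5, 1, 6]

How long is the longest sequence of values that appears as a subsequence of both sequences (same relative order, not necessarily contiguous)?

4

Pick 2 [1,3], then 4 [5,4], then 5 [6,5], then 6 [9,7]; all 4 values appear in both, in order. The LCS DP gives dp[11][7] = 4, so this is optimal.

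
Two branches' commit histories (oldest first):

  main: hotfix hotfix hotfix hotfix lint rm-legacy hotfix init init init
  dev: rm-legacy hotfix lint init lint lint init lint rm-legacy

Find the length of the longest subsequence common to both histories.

4

Taking hotfix (main #4, dev #2), then lint (main #5, dev #3), then init (main #8, dev #4), then init (main #9, dev #7) gives a common subsequence of length 4. dp[10][9] = 4 confirms this is the maximum.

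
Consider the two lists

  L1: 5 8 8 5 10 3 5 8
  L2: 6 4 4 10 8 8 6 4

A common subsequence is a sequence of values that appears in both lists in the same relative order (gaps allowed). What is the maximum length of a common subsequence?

Match 8 (L1 #2, L2 #5) → 8 (L1 #3, L2 #6) — 2 values in the same relative order in both. The LCS DP gives dp[8][8] = 2, so this is optimal.

2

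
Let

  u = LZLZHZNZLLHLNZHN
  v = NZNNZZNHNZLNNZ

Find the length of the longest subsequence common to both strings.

8

Pick Z at u[2]=v[5] → Z at u[4]=v[6] → H at u[5]=v[8] → N at u[7]=v[9] → Z at u[8]=v[10] → L at u[9]=v[11] → N at u[13]=v[13] → Z at u[14]=v[14]; all 8 characters appear in both, in order. Since dp[16][14] = 8, nothing longer is possible.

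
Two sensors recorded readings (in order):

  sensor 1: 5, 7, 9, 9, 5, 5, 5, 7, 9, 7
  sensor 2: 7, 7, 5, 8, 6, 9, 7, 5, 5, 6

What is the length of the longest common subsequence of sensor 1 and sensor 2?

4

Match 5 [1,3]; then 7 [2,7]; then 5 [5,8]; then 5 [6,9] — 4 values in the same relative order in both, and the DP table's final entry dp[10][10] is also 4, so no common subsequence is longer.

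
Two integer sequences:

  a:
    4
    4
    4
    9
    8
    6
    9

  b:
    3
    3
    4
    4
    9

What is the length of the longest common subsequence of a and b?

Pick 4 at a[2]=b[3] → 4 at a[3]=b[4] → 9 at a[7]=b[5]; all 3 values appear in both, in order. Since dp[7][5] = 3, nothing longer is possible.

3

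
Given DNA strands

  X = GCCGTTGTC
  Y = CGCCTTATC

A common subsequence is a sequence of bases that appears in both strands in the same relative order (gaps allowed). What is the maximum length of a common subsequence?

One common subsequence of length 7: G at X[1]=Y[2]; then C at X[2]=Y[3]; then C at X[3]=Y[4]; then T at X[5]=Y[5]; then T at X[6]=Y[6]; then T at X[8]=Y[8]; then C at X[9]=Y[9]. The LCS DP gives dp[9][9] = 7, so this is optimal.

7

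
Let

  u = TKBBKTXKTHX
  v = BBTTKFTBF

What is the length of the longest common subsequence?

5

Pick B (u #3, v #1); then B (u #4, v #2); then T (u #6, v #4); then K (u #8, v #5); then T (u #9, v #7); all 5 characters appear in both, in order. The LCS DP gives dp[11][9] = 5, so this is optimal.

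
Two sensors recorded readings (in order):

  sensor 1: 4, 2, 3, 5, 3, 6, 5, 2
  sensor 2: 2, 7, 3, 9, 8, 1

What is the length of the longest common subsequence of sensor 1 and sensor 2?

Let dp[i][j] be the LCS length of the first i values of sensor 1 and the first j values of sensor 2. dp[i][j] = dp[i-1][j-1]+1 when the i-th and j-th values match, else max(dp[i-1][j], dp[i][j-1]).
    ·  2  7  3  9  8  1
 ·  0  0  0  0  0  0  0
 4  0  0  0  0  0  0  0
 2  0  1  1  1  1  1  1
 3  0  1  1  2  2  2  2
 5  0  1  1  2  2  2  2
 3  0  1  1  2  2  2  2
 6  0  1  1  2  2  2  2
 5  0  1  1  2  2  2  2
 2  0  1  1  2  2  2  2
dp[8][6] = 2. One LCS (by backtracking along matches): 2, 3.

2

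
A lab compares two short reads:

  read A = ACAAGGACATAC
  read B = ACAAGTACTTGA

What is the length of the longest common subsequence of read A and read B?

9

Let dp[i][j] be the LCS length of the first i bases of read A and the first j bases of read B. dp[i][j] = dp[i-1][j-1]+1 when the i-th and j-th bases match, else max(dp[i-1][j], dp[i][j-1]).
    ·  A  C  A  A  G  T  A  C  T  T  G  A
 ·  0  0  0  0  0  0  0  0  0  0  0  0  0
 A  0  1  1  1  1  1  1  1  1  1  1  1  1
 C  0  1  2  2  2  2  2  2  2  2  2  2  2
 A  0  1  2  3  3  3  3  3  3  3  3  3  3
 A  0  1  2  3  4  4  4  4  4  4  4  4  4
 G  0  1  2  3  4  5  5  5  5  5  5  5  5
 G  0  1  2  3  4  5  5  5  5  5  5  6  6
 A  0  1  2  3  4  5  5  6  6  6  6  6  7
 C  0  1  2  3  4  5  5  6  7  7  7  7  7
 A  0  1  2  3  4  5  5  6  7  7  7  7  8
 T  0  1  2  3  4  5  6  6  7  8  8  8  8
 A  0  1  2  3  4  5  6  7  7  8  8  8  9
 C  0  1  2  3  4  5  6  7  8  8  8  8  9
dp[12][12] = 9. One LCS (by backtracking along matches): ACAAGACTA.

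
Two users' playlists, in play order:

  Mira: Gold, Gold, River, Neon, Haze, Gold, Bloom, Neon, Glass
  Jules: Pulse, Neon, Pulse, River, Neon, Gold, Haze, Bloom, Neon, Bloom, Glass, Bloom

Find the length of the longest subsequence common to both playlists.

One common subsequence of length 6: River [3,4] → Neon [4,5] → Haze [5,7] → Bloom [7,8] → Neon [8,9] → Glass [9,11]. Since dp[9][12] = 6, nothing longer is possible.

6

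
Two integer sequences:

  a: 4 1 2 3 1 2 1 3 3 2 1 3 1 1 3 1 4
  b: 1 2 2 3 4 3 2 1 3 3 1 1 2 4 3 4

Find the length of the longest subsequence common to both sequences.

Pick 1 at a[2]=b[1] → 2 at a[3]=b[2] → 2 at a[6]=b[3] → 3 at a[8]=b[4] → 3 at a[9]=b[6] → 2 at a[10]=b[7] → 1 at a[11]=b[8] → 3 at a[12]=b[10] → 1 at a[13]=b[11] → 1 at a[14]=b[12] → 3 at a[15]=b[15] → 4 at a[17]=b[16]; all 12 values appear in both, in order. Since dp[17][16] = 12, nothing longer is possible.

12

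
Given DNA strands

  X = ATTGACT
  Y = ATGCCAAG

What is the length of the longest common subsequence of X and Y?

4

Taking A [1,1]; then T [3,2]; then G [4,3]; then A [5,7] gives a common subsequence of length 4. dp[7][8] = 4 confirms this is the maximum.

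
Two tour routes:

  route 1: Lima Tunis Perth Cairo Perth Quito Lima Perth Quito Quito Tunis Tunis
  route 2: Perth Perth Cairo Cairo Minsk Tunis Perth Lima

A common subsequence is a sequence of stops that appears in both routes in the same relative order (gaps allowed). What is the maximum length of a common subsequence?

4

One common subsequence of length 4: Perth (route 1 #3, route 2 #2) → Cairo (route 1 #4, route 2 #4) → Perth (route 1 #5, route 2 #7) → Lima (route 1 #7, route 2 #8). dp[12][8] = 4 confirms this is the maximum.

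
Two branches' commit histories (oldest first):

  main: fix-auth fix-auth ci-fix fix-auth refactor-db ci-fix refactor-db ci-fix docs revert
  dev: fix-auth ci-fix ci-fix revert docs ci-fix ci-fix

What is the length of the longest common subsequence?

One common subsequence of length 4: fix-auth (main #1, dev #1), then ci-fix (main #3, dev #3), then ci-fix (main #6, dev #6), then ci-fix (main #8, dev #7). The LCS DP gives dp[10][7] = 4, so this is optimal.

4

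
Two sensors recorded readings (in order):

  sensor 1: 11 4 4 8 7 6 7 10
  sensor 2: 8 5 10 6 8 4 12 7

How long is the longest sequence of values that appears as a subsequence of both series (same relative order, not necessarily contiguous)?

3

One common subsequence of length 3: 8 (sensor 1 #4, sensor 2 #1); then 6 (sensor 1 #6, sensor 2 #4); then 7 (sensor 1 #7, sensor 2 #8). Since dp[8][8] = 3, nothing longer is possible.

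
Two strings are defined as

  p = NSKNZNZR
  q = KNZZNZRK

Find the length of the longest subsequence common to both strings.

6

Let dp[i][j] be the LCS length of the first i characters of p and the first j characters of q. dp[i][j] = dp[i-1][j-1]+1 when the i-th and j-th characters match, else max(dp[i-1][j], dp[i][j-1]).
    ·  K  N  Z  Z  N  Z  R  K
 ·  0  0  0  0  0  0  0  0  0
 N  0  0  1  1  1  1  1  1  1
 S  0  0  1  1  1  1  1  1  1
 K  0  1  1  1  1  1  1  1  2
 N  0  1  2  2  2  2  2  2  2
 Z  0  1  2  3  3  3  3  3  3
 N  0  1  2  3  3  4  4  4  4
 Z  0  1  2  3  4  4  5  5  5
 R  0  1  2  3  4  4  5  6  6
dp[8][8] = 6. One LCS (by backtracking along matches): KNZNZR.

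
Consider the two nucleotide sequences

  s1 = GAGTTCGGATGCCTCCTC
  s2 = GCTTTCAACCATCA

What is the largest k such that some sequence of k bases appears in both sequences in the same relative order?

9

Taking G (s1 #1, s2 #1), T (s1 #4, s2 #4), T (s1 #5, s2 #5), C (s1 #6, s2 #6), A (s1 #9, s2 #8), C (s1 #12, s2 #9), C (s1 #13, s2 #10), T (s1 #14, s2 #12), C (s1 #15, s2 #13) gives a common subsequence of length 9, and the DP table's final entry dp[18][14] is also 9, so no common subsequence is longer.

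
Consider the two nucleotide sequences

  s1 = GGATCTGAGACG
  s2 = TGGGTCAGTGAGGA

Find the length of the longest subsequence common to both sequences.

9

Taking G [1,3] → G [2,4] → T [4,5] → C [5,6] → T [6,9] → G [7,10] → A [8,11] → G [9,13] → A [10,14] gives a common subsequence of length 9, and the DP table's final entry dp[12][14] is also 9, so no common subsequence is longer.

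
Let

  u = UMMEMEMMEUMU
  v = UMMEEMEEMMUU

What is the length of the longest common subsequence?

Let dp[i][j] be the LCS length of the first i characters of u and the first j characters of v. dp[i][j] = dp[i-1][j-1]+1 when the i-th and j-th characters match, else max(dp[i-1][j], dp[i][j-1]).
    ·  U  M  M  E  E  M  E  E  M  M  U  U
 ·  0  0  0  0  0  0  0  0  0  0  0  0  0
 U  0  1  1  1  1  1  1  1  1  1  1  1  1
 M  0  1  2  2  2  2  2  2  2  2  2  2  2
 M  0  1  2  3  3  3  3  3  3  3  3  3  3
 E  0  1  2  3  4  4  4  4  4  4  4  4  4
 M  0  1  2  3  4  4  5  5  5  5  5  5  5
 E  0  1  2  3  4  5  5  6  6  6  6  6  6
 M  0  1  2  3  4  5  6  6  6  7  7  7  7
 M  0  1  2  3  4  5  6  6  6  7  8  8  8
 E  0  1  2  3  4  5  6  7  7  7  8  8  8
 U  0  1  2  3  4  5  6  7  7  7  8  9  9
 M  0  1  2  3  4  5  6  7  7  8  8  9  9
 U  0  1  2  3  4  5  6  7  7  8  8  9 10
dp[12][12] = 10. One LCS (by backtracking along matches): UMMEMEMMUU.

10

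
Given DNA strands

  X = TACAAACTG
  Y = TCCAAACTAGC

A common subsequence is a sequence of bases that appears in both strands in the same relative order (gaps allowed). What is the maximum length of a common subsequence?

8

Let dp[i][j] be the LCS length of the first i bases of X and the first j bases of Y. dp[i][j] = dp[i-1][j-1]+1 when the i-th and j-th bases match, else max(dp[i-1][j], dp[i][j-1]).
    ·  T  C  C  A  A  A  C  T  A  G  C
 ·  0  0  0  0  0  0  0  0  0  0  0  0
 T  0  1  1  1  1  1  1  1  1  1  1  1
 A  0  1  1  1  2  2  2  2  2  2  2  2
 C  0  1  2  2  2  2  2  3  3  3  3  3
 A  0  1  2  2  3  3  3  3  3  4  4  4
 A  0  1  2  2  3  4  4  4  4  4  4  4
 A  0  1  2  2  3  4  5  5  5  5  5  5
 C  0  1  2  3  3  4  5  6  6  6  6  6
 T  0  1  2  3  3  4  5  6  7  7  7  7
 G  0  1  2  3  3  4  5  6  7  7  8  8
dp[9][11] = 8. One LCS (by backtracking along matches): TCAAACTG.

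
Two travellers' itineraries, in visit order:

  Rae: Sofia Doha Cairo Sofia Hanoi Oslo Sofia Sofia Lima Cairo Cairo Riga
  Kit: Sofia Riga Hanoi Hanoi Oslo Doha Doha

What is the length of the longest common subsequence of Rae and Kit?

Pick Sofia [1,1], Hanoi [5,4], Oslo [6,5]; all 3 stops appear in both, in order, and the DP table's final entry dp[12][7] is also 3, so no common subsequence is longer.

3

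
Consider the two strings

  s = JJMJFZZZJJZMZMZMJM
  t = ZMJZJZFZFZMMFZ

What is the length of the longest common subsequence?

Match M at s[3]=t[2]; then J at s[4]=t[3]; then Z at s[6]=t[4]; then Z at s[7]=t[6]; then Z at s[8]=t[8]; then Z at s[11]=t[10]; then M at s[12]=t[11]; then M at s[14]=t[12]; then Z at s[15]=t[14] — 9 characters in the same relative order in both. dp[18][14] = 9 confirms this is the maximum.

9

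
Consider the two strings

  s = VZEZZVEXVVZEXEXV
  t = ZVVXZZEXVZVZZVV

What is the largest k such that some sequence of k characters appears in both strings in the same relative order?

Pick V at s[1]=t[3], then Z at s[4]=t[5], then Z at s[5]=t[6], then E at s[7]=t[7], then X at s[8]=t[8], then V at s[9]=t[9], then V at s[10]=t[11], then Z at s[11]=t[13], then V at s[16]=t[15]; all 9 characters appear in both, in order. The LCS DP gives dp[16][15] = 9, so this is optimal.

9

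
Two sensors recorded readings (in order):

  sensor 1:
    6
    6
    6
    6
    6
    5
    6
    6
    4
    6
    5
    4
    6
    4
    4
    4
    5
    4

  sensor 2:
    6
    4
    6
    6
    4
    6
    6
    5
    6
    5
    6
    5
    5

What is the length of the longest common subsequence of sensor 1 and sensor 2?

10

One common subsequence of length 10: 6 [1,1], 6 [2,3], 6 [3,4], 6 [4,6], 6 [5,7], 5 [6,8], 6 [7,9], 6 [10,11], 5 [11,12], 5 [17,13]. dp[18][13] = 10 confirms this is the maximum.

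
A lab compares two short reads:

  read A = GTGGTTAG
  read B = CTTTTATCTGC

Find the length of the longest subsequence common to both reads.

Taking T (read A #2, read B #3); then T (read A #5, read B #4); then T (read A #6, read B #5); then A (read A #7, read B #6); then G (read A #8, read B #10) gives a common subsequence of length 5. Since dp[8][11] = 5, nothing longer is possible.

5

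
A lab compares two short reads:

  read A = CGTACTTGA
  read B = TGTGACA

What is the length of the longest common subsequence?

5

Let dp[i][j] be the LCS length of the first i bases of read A and the first j bases of read B. dp[i][j] = dp[i-1][j-1]+1 when the i-th and j-th bases match, else max(dp[i-1][j], dp[i][j-1]).
    ·  T  G  T  G  A  C  A
 ·  0  0  0  0  0  0  0  0
 C  0  0  0  0  0  0  1  1
 G  0  0  1  1  1  1  1  1
 T  0  1  1  2  2  2  2  2
 A  0  1  1  2  2  3  3  3
 C  0  1  1  2  2  3  4  4
 T  0  1  1  2  2  3  4  4
 T  0  1  1  2  2  3  4  4
 G  0  1  2  2  3  3  4  4
 A  0  1  2  2  3  4  4  5
dp[9][7] = 5. One LCS (by backtracking along matches): GTACA.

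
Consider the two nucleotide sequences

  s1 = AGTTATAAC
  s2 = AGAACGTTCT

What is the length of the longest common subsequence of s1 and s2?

Let dp[i][j] be the LCS length of the first i bases of s1 and the first j bases of s2. dp[i][j] = dp[i-1][j-1]+1 when the i-th and j-th bases match, else max(dp[i-1][j], dp[i][j-1]).
    ·  A  G  A  A  C  G  T  T  C  T
 ·  0  0  0  0  0  0  0  0  0  0  0
 A  0  1  1  1  1  1  1  1  1  1  1
 G  0  1  2  2  2  2  2  2  2  2  2
 T  0  1  2  2  2  2  2  3  3  3  3
 T  0  1  2  2  2  2  2  3  4  4  4
 A  0  1  2  3  3  3  3  3  4  4  4
 T  0  1  2  3  3  3  3  4  4  4  5
 A  0  1  2  3  4  4  4  4  4  4  5
 A  0  1  2  3  4  4  4  4  4  4  5
 C  0  1  2  3  4  5  5  5  5  5  5
dp[9][10] = 5. One LCS (by backtracking along matches): AGTTT.

5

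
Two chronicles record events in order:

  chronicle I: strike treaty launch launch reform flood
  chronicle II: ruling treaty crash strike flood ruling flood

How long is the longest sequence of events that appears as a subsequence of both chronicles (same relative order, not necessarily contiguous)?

Match strike at chronicle I[1]=chronicle II[4]; then flood at chronicle I[6]=chronicle II[7] — 2 events in the same relative order in both. dp[6][7] = 2 confirms this is the maximum.

2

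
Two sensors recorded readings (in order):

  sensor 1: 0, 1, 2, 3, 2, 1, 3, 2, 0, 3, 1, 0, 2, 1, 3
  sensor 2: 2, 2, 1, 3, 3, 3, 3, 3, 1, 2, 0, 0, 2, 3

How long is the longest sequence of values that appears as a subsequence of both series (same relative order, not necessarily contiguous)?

9

Pick 2 (sensor 1 #3, sensor 2 #1), then 2 (sensor 1 #5, sensor 2 #2), then 1 (sensor 1 #6, sensor 2 #3), then 3 (sensor 1 #7, sensor 2 #8), then 2 (sensor 1 #8, sensor 2 #10), then 0 (sensor 1 #9, sensor 2 #11), then 0 (sensor 1 #12, sensor 2 #12), then 2 (sensor 1 #13, sensor 2 #13), then 3 (sensor 1 #15, sensor 2 #14); all 9 values appear in both, in order. dp[15][14] = 9 confirms this is the maximum.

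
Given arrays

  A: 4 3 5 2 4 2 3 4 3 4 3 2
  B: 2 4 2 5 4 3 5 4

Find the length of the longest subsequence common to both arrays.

6

Let dp[i][j] be the LCS length of the first i values of A and the first j values of B. dp[i][j] = dp[i-1][j-1]+1 when the i-th and j-th values match, else max(dp[i-1][j], dp[i][j-1]).
    ·  2  4  2  5  4  3  5  4
 ·  0  0  0  0  0  0  0  0  0
 4  0  0  1  1  1  1  1  1  1
 3  0  0  1  1  1  1  2  2  2
 5  0  0  1  1  2  2  2  3  3
 2  0  1  1  2  2  2  2  3  3
 4  0  1  2  2  2  3  3  3  4
 2  0  1  2  3  3  3  3  3  4
 3  0  1  2  3  3  3  4  4  4
 4  0  1  2  3  3  4  4  4  5
 3  0  1  2  3  3  4  5  5  5
 4  0  1  2  3  3  4  5  5  6
 3  0  1  2  3  3  4  5  5  6
 2  0  1  2  3  3  4  5  5  6
dp[12][8] = 6. One LCS (by backtracking along matches): 2, 4, 2, 4, 3, 4.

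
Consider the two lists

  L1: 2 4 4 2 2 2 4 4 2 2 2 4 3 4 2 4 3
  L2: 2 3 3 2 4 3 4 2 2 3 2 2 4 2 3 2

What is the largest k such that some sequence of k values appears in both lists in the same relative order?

Match 2 [1,4], 4 [2,5], 4 [3,7], 2 [4,9], 2 [5,11], 2 [6,12], 4 [8,13], 2 [11,14], 3 [13,15], 2 [15,16] — 10 values in the same relative order in both. The LCS DP gives dp[17][16] = 10, so this is optimal.

10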